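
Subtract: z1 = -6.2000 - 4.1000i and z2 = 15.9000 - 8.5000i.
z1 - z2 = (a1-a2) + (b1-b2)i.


Real: -6.2 - 15.9 = -22.1
Imag: -4.1 + 8.5 = 4.4

-22.1000 + 4.4000i


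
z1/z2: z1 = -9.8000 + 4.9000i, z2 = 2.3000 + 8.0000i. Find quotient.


Conjugate of z2 = 2.3000 - 8.0000i
Numerator: (-9.8000 + 4.9000i)(2.3000 - 8.0000i) = 16.6600 + 89.6700i
Denominator: 2.3^2 + 8^2 = 69.29
Result = (16.6600 + 89.6700i)/69.29

0.2404 + 1.2941i


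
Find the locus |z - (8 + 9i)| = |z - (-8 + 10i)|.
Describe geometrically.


Equal distances means the locus is the perpendicular bisector of z1 and z2.
Midpoint = ((8+(-8))/2, (9+10)/2) = (0, 9.5000)

Perpendicular bisector through (0, 9.5000)


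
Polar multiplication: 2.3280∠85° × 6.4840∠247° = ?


r = 2.3280 * 6.4840 = 15.0948
theta = 85° + 247° = 332° = 332° (mod 360)

15.0948 cis(332°)


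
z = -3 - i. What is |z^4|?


|z| = sqrt(9+1) = sqrt(10) = 3.1623
|z^4| = |z|^4 = (sqrt(10))^4 = 10^2 = 100

|z^4| = 100


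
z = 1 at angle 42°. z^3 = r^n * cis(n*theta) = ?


r^3 = 1^3 = 1
n*theta = 3*42° = 126° = 126° (mod 360)
a = 1*cos(126°) = -0.5878
b = 1*sin(126°) = 0.8090

1 cis(126°) = -0.5878 + 0.8090i


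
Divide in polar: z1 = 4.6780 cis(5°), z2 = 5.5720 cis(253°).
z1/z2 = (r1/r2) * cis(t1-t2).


r = 4.6780 / 5.5720 = 0.8396
theta = 5° - 253° = -248° = 112° (mod 360)

0.8396 cis(112°)


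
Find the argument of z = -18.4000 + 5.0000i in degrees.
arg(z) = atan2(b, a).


Re = -18.4, Im = 5
arg = atan2(5, -18.4) = 164.7976 degrees

arg(z) = 164.7976 degrees


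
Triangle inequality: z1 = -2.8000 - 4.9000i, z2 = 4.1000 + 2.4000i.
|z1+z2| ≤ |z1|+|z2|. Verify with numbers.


|z1| = sqrt((-2.8)^2 + (-4.9)^2) = sqrt(31.85) = 5.6436
|z2| = sqrt(4.1^2 + 2.4^2) = sqrt(22.57) = 4.7508
z1+z2 = 1.3000 - 2.5000i
|z1+z2| = sqrt(7.94) = 2.8178
|z1|+|z2| = 5.6436 + 4.7508 = 10.3944

|z1+z2| = 2.8178 ≤ |z1|+|z2| = 10.3944 (verified)


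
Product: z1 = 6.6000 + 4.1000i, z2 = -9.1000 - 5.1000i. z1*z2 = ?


Real = 6.6*(-9.1) - 4.1*(-5.1) = -60.06 - (-20.91) = -39.15
Imag = 6.6*(-5.1) - (9.1)*4.1 = -33.66 - (37.31) = -70.97

-39.1500 - 70.9700i


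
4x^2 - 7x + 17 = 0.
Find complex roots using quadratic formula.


disc = (-7)^2 - 4*4*17 = 49 - 272 = -223
sqrt(|disc|) = sqrt(223) = 14.9332
Real part = 7/(2*4) = 0.8750
Imag part = 14.9332/(2*4) = 1.8666

0.8750 ± 1.8666i


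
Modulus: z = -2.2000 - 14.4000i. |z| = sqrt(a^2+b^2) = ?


|z| = sqrt((-2.2)^2 + (-14.4)^2) = sqrt(4.84 + 207.36) = sqrt(212.2) = 14.5671

|z| = 14.5671


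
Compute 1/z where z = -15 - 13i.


|z|^2 = 225+169 = 394
1/z = (-15 + 13i)/394

1/z = -0.0381 + 0.0330i


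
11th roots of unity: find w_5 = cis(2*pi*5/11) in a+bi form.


Angle = 360*5/11 = 163.6364°
a = cos(163.6364°) = -0.9595
b = sin(163.6364°) = 0.2817

-0.9595 + 0.2817i


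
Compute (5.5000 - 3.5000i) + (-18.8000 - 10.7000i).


Real: 5.5 - 18.8 = -13.3
Imag: -3.5 - 10.7 = -14.2

-13.3000 - 14.2000i


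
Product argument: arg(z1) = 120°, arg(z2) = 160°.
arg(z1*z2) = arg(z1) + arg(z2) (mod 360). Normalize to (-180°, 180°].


arg(z1*z2) = 120° + 160° = 280°
Normalized to (-180°, 180°]: -80°

-80°


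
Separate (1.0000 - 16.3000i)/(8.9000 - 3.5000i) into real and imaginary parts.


Multiply by conjugate: (1.0000 - 16.3000i)(8.9000 + 3.5000i) / (8.9^2 + (-3.5)^2)
Numerator real = 1*8.9 - (16.3)*(-3.5) = 65.95
Numerator imag = -16.3*8.9 - 1*(-3.5) = -141.57
Denominator = 91.46
Re(z) = 65.95/91.46 = 0.7211
Im(z) = -141.57/91.46 = -1.5479

Re(z) = 0.7211, Im(z) = -1.5479


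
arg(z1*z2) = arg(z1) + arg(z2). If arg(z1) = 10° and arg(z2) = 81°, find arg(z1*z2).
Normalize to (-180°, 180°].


arg(z1*z2) = 10° + 81° = 91°
Normalized to (-180°, 180°]: 91°

91°


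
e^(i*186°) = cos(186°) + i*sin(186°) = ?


cos(186°) = -0.9945
sin(186°) = -0.1045

e^(i*186°) = -0.9945 - 0.1045i


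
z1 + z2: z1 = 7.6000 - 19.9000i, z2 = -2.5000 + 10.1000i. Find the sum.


Real: 7.6 - 2.5 = 5.1
Imag: -19.9 + 10.1 = -9.8

5.1000 - 9.8000i


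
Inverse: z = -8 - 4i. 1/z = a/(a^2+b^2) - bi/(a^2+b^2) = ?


|z|^2 = 64+16 = 80
1/z = (-8 + 4i)/80

1/z = -0.1000 + 0.0500i


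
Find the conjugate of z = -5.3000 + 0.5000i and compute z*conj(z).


z_bar = -5.3000 - 0.5000i
z*z_bar = (-5.3)^2 + 0.5^2 = 28.09 + 0.25 = 28.34

z_bar = -5.3000 - 0.5000i, z*z_bar = 28.34


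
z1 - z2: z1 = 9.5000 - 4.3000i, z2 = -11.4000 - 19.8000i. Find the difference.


Real: 9.5 + 11.4 = 20.9
Imag: -4.3 + 19.8 = 15.5

20.9000 + 15.5000i


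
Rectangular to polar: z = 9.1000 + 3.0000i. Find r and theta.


r = sqrt(82.81+9) = sqrt(91.81) = 9.5818
theta = atan2(3, 9.1) = 18.2459 degrees

r = 9.5818, theta = 18.2459 degrees


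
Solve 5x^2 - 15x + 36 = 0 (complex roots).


disc = (-15)^2 - 4*5*36 = 225 - 720 = -495
sqrt(|disc|) = sqrt(495) = 22.2486
Real part = 15/(2*5) = 1.5000
Imag part = 22.2486/(2*5) = 2.2249

1.5000 ± 2.2249i


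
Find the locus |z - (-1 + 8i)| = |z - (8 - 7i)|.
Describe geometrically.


Equal distances means the locus is the perpendicular bisector of z1 and z2.
Midpoint = ((-1+8)/2, (8+(-7))/2) = (3.5000, 0.5000)

Perpendicular bisector through (3.5000, 0.5000)


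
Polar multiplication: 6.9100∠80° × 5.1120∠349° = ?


r = 6.9100 * 5.1120 = 35.3239
theta = 80° + 349° = 429° = 69° (mod 360)

35.3239 cis(69°)


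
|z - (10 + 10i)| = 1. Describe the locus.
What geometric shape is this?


|z - z0| = r is a circle with center z0 and radius r.
Center = (10, 10), radius = 1

Circle with center (10, 10) and radius 1


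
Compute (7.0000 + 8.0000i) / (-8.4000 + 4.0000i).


Conjugate of z2 = -8.4000 - 4.0000i
Numerator: (7.0000 + 8.0000i)(-8.4000 - 4.0000i) = -26.8000 - 95.2000i
Denominator: (-8.4)^2 + 4^2 = 86.56
Result = (-26.8000 - 95.2000i)/86.56

-0.3096 - 1.0998i


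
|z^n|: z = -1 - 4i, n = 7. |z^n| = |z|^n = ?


|z| = sqrt(1+16) = sqrt(17) = 4.1231
|z^7| = |z|^7 = (sqrt(17))^7 = 17^3 * sqrt(17) = 4913*sqrt(17)

|z^7| = 4913*sqrt(17) ≈ 20256.8179


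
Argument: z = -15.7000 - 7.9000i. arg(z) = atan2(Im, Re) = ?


Re = -15.7, Im = -7.9
arg = atan2(-7.9, -15.7) = -153.2892 degrees

arg(z) = -153.2892 degrees


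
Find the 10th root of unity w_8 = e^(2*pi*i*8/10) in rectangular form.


Angle = 360*8/10 = 288°
a = cos(288°) = 0.3090
b = sin(288°) = -0.9511

0.3090 - 0.9511i


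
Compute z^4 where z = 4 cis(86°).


r^4 = 4^4 = 256
n*theta = 4*86° = 344° = 344° (mod 360)
a = 256*cos(344°) = 246.0830
b = 256*sin(344°) = -70.5632

256 cis(344°) = 246.0830 - 70.5632i


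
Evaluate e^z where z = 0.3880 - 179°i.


e^0.3880 = 1.4740
cos(-179°) = -0.99985
sin(-179°) = -0.01745
Real = 1.4740*(-0.99985) = -1.4738
Imag = 1.4740*(-0.01745) = -0.0257

-1.4738 - 0.0257i


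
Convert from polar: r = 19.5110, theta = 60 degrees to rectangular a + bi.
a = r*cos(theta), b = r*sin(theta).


a = 19.5110*cos(60°) = 19.5110*0.5 = 9.7555
b = 19.5110*sin(60°) = 19.5110*0.866025 = 16.8970

9.7555 + 16.8970i


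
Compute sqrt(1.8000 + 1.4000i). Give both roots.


|z| = sqrt(3.24+1.96) = 2.2804
sqrt((|z|+a)/2) = sqrt((2.2804+1.8)/2) = sqrt(2.0402) = 1.4283
sqrt((|z|-a)/2) = sqrt((2.2804-1.8)/2) = sqrt(0.2402) = 0.4901

±(1.4283 + 0.4901i) i.e. 1.4283 + 0.4901i and -1.4283 - 0.4901i


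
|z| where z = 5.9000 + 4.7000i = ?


|z| = sqrt(5.9^2 + 4.7^2) = sqrt(34.81 + 22.09) = sqrt(56.9) = 7.5432

|z| = 7.5432


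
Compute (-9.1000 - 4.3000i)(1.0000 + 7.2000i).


Real = -9.1*1 - (-4.3)*7.2 = -9.1 - (-30.96) = 21.86
Imag = -9.1*7.2 + 1*(-4.3) = -65.52 - (4.3) = -69.82

21.8600 - 69.8200i


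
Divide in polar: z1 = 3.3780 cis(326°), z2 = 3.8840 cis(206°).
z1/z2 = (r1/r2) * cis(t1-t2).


r = 3.3780 / 3.8840 = 0.8697
theta = 326° - 206° = 120° = 120° (mod 360)

0.8697 cis(120°)


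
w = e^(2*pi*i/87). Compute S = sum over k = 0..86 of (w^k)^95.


The roots are w_k = w^k with w = e^(2*pi*i/87), and (w^k)^95 = (w^95)^k.
So S = 1 + u + u^2 + ... + u^(86) with u = w^95.
95 = 1*87 + 8, so 95 is not a multiple of 87: u = (w^87)^1 * w^8 = w^8 ≠ 1 (w is a primitive 87th root), while u^87 = (w^87)^95 = 1.
Geometric series: S = (1 - u^87)/(1 - u) = (1 - 1)/(1 - u) = 0

S = 0


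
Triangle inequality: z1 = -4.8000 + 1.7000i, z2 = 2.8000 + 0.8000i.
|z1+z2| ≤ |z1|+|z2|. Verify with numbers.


|z1| = sqrt((-4.8)^2 + 1.7^2) = sqrt(25.93) = 5.0922
|z2| = sqrt(2.8^2 + 0.8^2) = sqrt(8.48) = 2.9120
z1+z2 = -2.0000 + 2.5000i
|z1+z2| = sqrt(10.25) = 3.2016
|z1|+|z2| = 5.0922 + 2.9120 = 8.0042

|z1+z2| = 3.2016 ≤ |z1|+|z2| = 8.0042 (verified)


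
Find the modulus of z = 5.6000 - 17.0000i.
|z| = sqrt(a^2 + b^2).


|z| = sqrt(5.6^2 + (-17)^2) = sqrt(31.36 + 289) = sqrt(320.36) = 17.8986

|z| = 17.8986


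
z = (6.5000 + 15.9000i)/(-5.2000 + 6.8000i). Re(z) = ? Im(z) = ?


Multiply by conjugate: (6.5000 + 15.9000i)(-5.2000 - 6.8000i) / ((-5.2)^2 + 6.8^2)
Numerator real = 6.5*(-5.2) + 15.9*6.8 = 74.32
Numerator imag = 15.9*(-5.2) - 6.5*6.8 = -126.88
Denominator = 73.28
Re(z) = 74.32/73.28 = 1.0142
Im(z) = -126.88/73.28 = -1.7314

Re(z) = 1.0142, Im(z) = -1.7314


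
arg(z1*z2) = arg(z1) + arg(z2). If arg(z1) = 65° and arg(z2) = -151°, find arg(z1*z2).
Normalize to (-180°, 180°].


arg(z1*z2) = 65° - 151° = -86°
Normalized to (-180°, 180°]: -86°

-86°


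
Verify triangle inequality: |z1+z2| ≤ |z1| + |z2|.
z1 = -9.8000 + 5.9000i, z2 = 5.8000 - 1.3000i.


|z1| = sqrt((-9.8)^2 + 5.9^2) = sqrt(130.85) = 11.4390
|z2| = sqrt(5.8^2 + (-1.3)^2) = sqrt(35.33) = 5.9439
z1+z2 = -4.0000 + 4.6000i
|z1+z2| = sqrt(37.16) = 6.0959
|z1|+|z2| = 11.4390 + 5.9439 = 17.3829

|z1+z2| = 6.0959 ≤ |z1|+|z2| = 17.3829 (verified)


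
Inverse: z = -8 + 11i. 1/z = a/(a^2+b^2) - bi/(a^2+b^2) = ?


|z|^2 = 64+121 = 185
1/z = (-8 - 11i)/185

1/z = -0.0432 - 0.0595i


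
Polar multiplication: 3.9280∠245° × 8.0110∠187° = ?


r = 3.9280 * 8.0110 = 31.4672
theta = 245° + 187° = 432° = 72° (mod 360)

31.4672 cis(72°)


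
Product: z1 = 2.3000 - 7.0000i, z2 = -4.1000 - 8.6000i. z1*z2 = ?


Real = 2.3*(-4.1) - (-7)*(-8.6) = -9.43 - 60.2 = -69.63
Imag = 2.3*(-8.6) - (4.1)*(-7) = -19.78 + 28.7 = 8.92

-69.6300 + 8.9200i


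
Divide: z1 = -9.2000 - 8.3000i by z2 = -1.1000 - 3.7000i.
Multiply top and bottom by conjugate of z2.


Conjugate of z2 = -1.1000 + 3.7000i
Numerator: (-9.2000 - 8.3000i)(-1.1000 + 3.7000i) = 40.8300 - 24.9100i
Denominator: (-1.1)^2 + (-3.7)^2 = 14.9
Result = (40.8300 - 24.9100i)/14.9

2.7403 - 1.6718i


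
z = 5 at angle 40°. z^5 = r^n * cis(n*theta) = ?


r^5 = 5^5 = 3125
n*theta = 5*40° = 200° = 200° (mod 360)
a = 3125*cos(200°) = -2936.5394
b = 3125*sin(200°) = -1068.8129

3125 cis(200°) = -2936.5394 - 1068.8129i


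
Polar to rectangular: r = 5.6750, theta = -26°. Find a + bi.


a = 5.6750*cos(-26°) = 5.6750*0.8988 = 5.1007
b = 5.6750*sin(-26°) = 5.6750*(-0.438371) = -2.4878

5.1007 - 2.4878i


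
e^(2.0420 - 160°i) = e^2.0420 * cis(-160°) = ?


e^2.0420 = 7.7060
cos(-160°) = -0.9397
sin(-160°) = -0.34202
Real = 7.7060*(-0.9397) = -7.2413
Imag = 7.7060*(-0.34202) = -2.6356

-7.2413 - 2.6356i


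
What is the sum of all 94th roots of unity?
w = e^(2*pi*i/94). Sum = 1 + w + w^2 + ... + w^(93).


The sum of all 94th roots of unity is 0.
Geometric series: (1 - w^94)/(1 - w) = (1-1)/(1-w) = 0 since w^94 = 1, w ≠ 1.
Alternatively: coefficient of z^93 in z^94 - 1 is 0.

0


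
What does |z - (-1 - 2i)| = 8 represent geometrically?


|z - z0| = r is a circle with center z0 and radius r.
Center = (-1, -2), radius = 8

Circle with center (-1, -2) and radius 8


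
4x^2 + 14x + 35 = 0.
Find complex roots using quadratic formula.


disc = 14^2 - 4*4*35 = 196 - 560 = -364
sqrt(|disc|) = sqrt(364) = 19.0788
Real part = -14/(2*4) = -1.7500
Imag part = 19.0788/(2*4) = 2.3848

-1.7500 ± 2.3848i


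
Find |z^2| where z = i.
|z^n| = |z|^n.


|z| = sqrt(0+1) = sqrt(1) = 1
|z^2| = |z|^2 = 1^2 = 1

|z^2| = 1


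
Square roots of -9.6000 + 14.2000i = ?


|z| = sqrt(92.16+201.64) = 17.1406
sqrt((|z|+a)/2) = sqrt((17.1406+(-9.6))/2) = sqrt(3.7703) = 1.9417
sqrt((|z|-a)/2) = sqrt((17.1406-(-9.6))/2) = sqrt(13.3703) = 3.6565

±(1.9417 + 3.6565i) i.e. 1.9417 + 3.6565i and -1.9417 - 3.6565i


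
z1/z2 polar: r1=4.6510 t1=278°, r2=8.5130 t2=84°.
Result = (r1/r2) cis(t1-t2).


r = 4.6510 / 8.5130 = 0.5463
theta = 278° - 84° = 194° = 194° (mod 360)

0.5463 cis(194°)


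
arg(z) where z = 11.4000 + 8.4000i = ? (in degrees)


Re = 11.4, Im = 8.4
arg = atan2(8.4, 11.4) = 36.3844 degrees

arg(z) = 36.3844 degrees


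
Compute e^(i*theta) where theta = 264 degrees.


cos(264°) = -0.1045
sin(264°) = -0.9945

e^(i*264°) = -0.1045 - 0.9945i


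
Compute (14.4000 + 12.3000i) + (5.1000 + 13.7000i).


Real: 14.4 + 5.1 = 19.5
Imag: 12.3 + 13.7 = 26

19.5000 + 26.0000i


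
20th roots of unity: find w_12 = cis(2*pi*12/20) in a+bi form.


Angle = 360*12/20 = 216°
a = cos(216°) = -0.8090
b = sin(216°) = -0.5878

-0.8090 - 0.5878i


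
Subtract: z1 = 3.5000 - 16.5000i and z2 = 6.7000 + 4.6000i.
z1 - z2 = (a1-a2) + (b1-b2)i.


Real: 3.5 - 6.7 = -3.2
Imag: -16.5 - 4.6 = -21.1

-3.2000 - 21.1000i


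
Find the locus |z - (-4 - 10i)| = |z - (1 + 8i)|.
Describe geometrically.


Equal distances means the locus is the perpendicular bisector of z1 and z2.
Midpoint = ((-4+1)/2, (-10+8)/2) = (-1.5000, -1.0000)

Perpendicular bisector through (-1.5000, -1.0000)


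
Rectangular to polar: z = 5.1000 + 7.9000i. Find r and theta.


r = sqrt(26.01+62.41) = sqrt(88.42) = 9.4032
theta = atan2(7.9, 5.1) = 57.1549 degrees

r = 9.4032, theta = 57.1549 degrees


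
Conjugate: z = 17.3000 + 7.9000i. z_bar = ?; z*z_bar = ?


z_bar = 17.3000 - 7.9000i
z*z_bar = 17.3^2 + 7.9^2 = 299.29 + 62.41 = 361.7

z_bar = 17.3000 - 7.9000i, z*z_bar = 361.7


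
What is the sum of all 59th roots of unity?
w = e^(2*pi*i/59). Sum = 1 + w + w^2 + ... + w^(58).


The sum of all 59th roots of unity is 0.
Geometric series: (1 - w^59)/(1 - w) = (1-1)/(1-w) = 0 since w^59 = 1, w ≠ 1.
Alternatively: coefficient of z^58 in z^59 - 1 is 0.

0


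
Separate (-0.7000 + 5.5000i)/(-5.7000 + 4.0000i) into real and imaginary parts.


Multiply by conjugate: (-0.7000 + 5.5000i)(-5.7000 - 4.0000i) / ((-5.7)^2 + 4^2)
Numerator real = -0.7*(-5.7) + 5.5*4 = 25.99
Numerator imag = 5.5*(-5.7) - (-0.7)*4 = -28.55
Denominator = 48.49
Re(z) = 25.99/48.49 = 0.5360
Im(z) = -28.55/48.49 = -0.5888

Re(z) = 0.5360, Im(z) = -0.5888


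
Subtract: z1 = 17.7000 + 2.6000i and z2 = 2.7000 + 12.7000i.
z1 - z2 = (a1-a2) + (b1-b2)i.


Real: 17.7 - 2.7 = 15
Imag: 2.6 - 12.7 = -10.1

15.0000 - 10.1000i


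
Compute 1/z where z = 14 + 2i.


|z|^2 = 196+4 = 200
1/z = (14 - 2i)/200

1/z = 0.0700 - 0.0100i


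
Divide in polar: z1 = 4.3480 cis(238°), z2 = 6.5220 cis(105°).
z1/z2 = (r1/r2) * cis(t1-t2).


r = 4.3480 / 6.5220 = 0.6667
theta = 238° - 105° = 133° = 133° (mod 360)

0.6667 cis(133°)


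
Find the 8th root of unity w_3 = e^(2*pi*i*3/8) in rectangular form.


Angle = 360*3/8 = 135°
a = cos(135°) = -0.7071
b = sin(135°) = 0.7071

-0.7071 + 0.7071i


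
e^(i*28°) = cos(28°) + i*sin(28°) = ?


cos(28°) = 0.8829
sin(28°) = 0.4695

e^(i*28°) = 0.8829 + 0.4695i


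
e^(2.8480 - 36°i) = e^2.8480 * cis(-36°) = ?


e^2.8480 = 17.2532
cos(-36°) = 0.80902
sin(-36°) = -0.587785
Real = 17.2532*0.80902 = 13.9582
Imag = 17.2532*(-0.587785) = -10.1412

13.9582 - 10.1412i


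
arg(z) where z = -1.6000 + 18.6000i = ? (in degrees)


Re = -1.6, Im = 18.6
arg = atan2(18.6, -1.6) = 94.9166 degrees

arg(z) = 94.9166 degrees


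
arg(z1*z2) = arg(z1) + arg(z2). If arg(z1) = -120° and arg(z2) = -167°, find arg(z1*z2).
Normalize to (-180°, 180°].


arg(z1*z2) = -120° - 167° = -287°
Normalized to (-180°, 180°]: 73°

73°


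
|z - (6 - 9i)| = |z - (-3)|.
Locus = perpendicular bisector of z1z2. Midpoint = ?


Equal distances means the locus is the perpendicular bisector of z1 and z2.
Midpoint = ((6+(-3))/2, (-9+0)/2) = (1.5000, -4.5000)

Perpendicular bisector through (1.5000, -4.5000)


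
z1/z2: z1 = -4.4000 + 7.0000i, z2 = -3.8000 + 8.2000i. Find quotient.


Conjugate of z2 = -3.8000 - 8.2000i
Numerator: (-4.4000 + 7.0000i)(-3.8000 - 8.2000i) = 74.1200 + 9.4800i
Denominator: (-3.8)^2 + 8.2^2 = 81.68
Result = (74.1200 + 9.4800i)/81.68

0.9074 + 0.1161i


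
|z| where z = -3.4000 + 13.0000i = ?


|z| = sqrt((-3.4)^2 + 13^2) = sqrt(11.56 + 169) = sqrt(180.56) = 13.4373

|z| = 13.4373


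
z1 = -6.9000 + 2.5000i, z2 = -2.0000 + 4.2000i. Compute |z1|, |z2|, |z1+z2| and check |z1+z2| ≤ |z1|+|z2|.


|z1| = sqrt((-6.9)^2 + 2.5^2) = sqrt(53.86) = 7.3389
|z2| = sqrt((-2)^2 + 4.2^2) = sqrt(21.64) = 4.6519
z1+z2 = -8.9000 + 6.7000i
|z1+z2| = sqrt(124.1) = 11.1400
|z1|+|z2| = 7.3389 + 4.6519 = 11.9908

|z1+z2| = 11.1400 ≤ |z1|+|z2| = 11.9908 (verified)


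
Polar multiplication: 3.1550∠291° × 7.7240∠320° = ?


r = 3.1550 * 7.7240 = 24.3692
theta = 291° + 320° = 611° = 251° (mod 360)

24.3692 cis(251°)


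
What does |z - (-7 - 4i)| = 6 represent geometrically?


|z - z0| = r is a circle with center z0 and radius r.
Center = (-7, -4), radius = 6

Circle with center (-7, -4) and radius 6


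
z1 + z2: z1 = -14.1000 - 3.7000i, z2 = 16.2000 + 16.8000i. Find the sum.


Real: -14.1 + 16.2 = 2.1
Imag: -3.7 + 16.8 = 13.1

2.1000 + 13.1000i


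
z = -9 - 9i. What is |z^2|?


|z| = sqrt(81+81) = sqrt(162) = 12.7279
|z^2| = |z|^2 = (sqrt(162))^2 = 162

|z^2| = 162


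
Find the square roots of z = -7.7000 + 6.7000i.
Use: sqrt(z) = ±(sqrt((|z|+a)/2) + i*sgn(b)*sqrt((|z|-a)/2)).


|z| = sqrt(59.29+44.89) = 10.2069
sqrt((|z|+a)/2) = sqrt((10.2069+(-7.7))/2) = sqrt(1.2534) = 1.1196
sqrt((|z|-a)/2) = sqrt((10.2069-(-7.7))/2) = sqrt(8.9534) = 2.9922

±(1.1196 + 2.9922i) i.e. 1.1196 + 2.9922i and -1.1196 - 2.9922i


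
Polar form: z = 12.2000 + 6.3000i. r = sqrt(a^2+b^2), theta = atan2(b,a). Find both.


r = sqrt(148.84+39.69) = sqrt(188.53) = 13.7306
theta = atan2(6.3, 12.2) = 27.3115 degrees

r = 13.7306, theta = 27.3115 degrees


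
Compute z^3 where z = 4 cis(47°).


r^3 = 4^3 = 64
n*theta = 3*47° = 141° = 141° (mod 360)
a = 64*cos(141°) = -49.7373
b = 64*sin(141°) = 40.2765

64 cis(141°) = -49.7373 + 40.2765i


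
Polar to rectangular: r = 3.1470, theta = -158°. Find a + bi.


a = 3.1470*cos(-158°) = 3.1470*(-0.92718) = -2.9178
b = 3.1470*sin(-158°) = 3.1470*(-0.3746) = -1.1789

-2.9178 - 1.1789i


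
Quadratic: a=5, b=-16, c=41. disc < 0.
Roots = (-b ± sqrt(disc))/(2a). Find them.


disc = (-16)^2 - 4*5*41 = 256 - 820 = -564
sqrt(|disc|) = sqrt(564) = 23.7487
Real part = 16/(2*5) = 1.6000
Imag part = 23.7487/(2*5) = 2.3749

1.6000 ± 2.3749i


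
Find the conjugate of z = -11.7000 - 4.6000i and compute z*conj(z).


z_bar = -11.7000 + 4.6000i
z*z_bar = (-11.7)^2 + (-4.6)^2 = 136.89 + 21.16 = 158.05

z_bar = -11.7000 + 4.6000i, z*z_bar = 158.05


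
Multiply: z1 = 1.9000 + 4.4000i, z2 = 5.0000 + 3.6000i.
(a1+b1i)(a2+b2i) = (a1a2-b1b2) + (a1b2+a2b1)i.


Real = 1.9*5 - 4.4*3.6 = 9.5 - 15.84 = -6.34
Imag = 1.9*3.6 + 5*4.4 = 6.84 + 22 = 28.84

-6.3400 + 28.8400i


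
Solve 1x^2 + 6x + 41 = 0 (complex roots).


disc = 6^2 - 4*1*41 = 36 - 164 = -128
sqrt(|disc|) = sqrt(128) = 11.3137
Real part = -6/(2*1) = -3.0000
Imag part = 11.3137/(2*1) = 5.6569

-3.0000 ± 5.6569i


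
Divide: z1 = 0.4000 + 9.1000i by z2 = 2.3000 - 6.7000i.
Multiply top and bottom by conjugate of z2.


Conjugate of z2 = 2.3000 + 6.7000i
Numerator: (0.4000 + 9.1000i)(2.3000 + 6.7000i) = -60.0500 + 23.6100i
Denominator: 2.3^2 + (-6.7)^2 = 50.18
Result = (-60.0500 + 23.6100i)/50.18

-1.1967 + 0.4705i


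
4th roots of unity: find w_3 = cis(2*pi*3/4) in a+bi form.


Angle = 360*3/4 = 270°
a = cos(270°) = 0
b = sin(270°) = -1.0000

0 - 1.0000i


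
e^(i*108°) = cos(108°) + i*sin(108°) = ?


cos(108°) = -0.3090
sin(108°) = 0.9511

e^(i*108°) = -0.3090 + 0.9511i


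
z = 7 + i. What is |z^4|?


|z| = sqrt(49+1) = sqrt(50) = 7.0711
|z^4| = |z|^4 = (sqrt(50))^4 = 50^2 = 2500

|z^4| = 2500


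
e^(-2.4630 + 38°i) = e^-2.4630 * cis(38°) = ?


e^-2.4630 = 0.08518
cos(38°) = 0.788
sin(38°) = 0.6157
Real = 0.08518*0.788 = 0.0671
Imag = 0.08518*0.6157 = 0.0524

0.0671 + 0.0524i


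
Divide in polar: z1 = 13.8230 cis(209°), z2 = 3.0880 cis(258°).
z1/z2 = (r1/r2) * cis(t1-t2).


r = 13.8230 / 3.0880 = 4.4764
theta = 209° - 258° = -49° = 311° (mod 360)

4.4764 cis(311°)


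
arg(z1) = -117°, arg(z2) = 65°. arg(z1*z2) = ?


arg(z1*z2) = -117° + 65° = -52°
Normalized to (-180°, 180°]: -52°

-52°


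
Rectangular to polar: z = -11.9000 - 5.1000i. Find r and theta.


r = sqrt(141.61+26.01) = sqrt(167.62) = 12.9468
theta = atan2(-5.1, -11.9) = -156.8014 degrees

r = 12.9468, theta = -156.8014 degrees


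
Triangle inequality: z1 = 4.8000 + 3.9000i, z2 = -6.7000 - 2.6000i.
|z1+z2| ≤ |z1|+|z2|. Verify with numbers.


|z1| = sqrt(4.8^2 + 3.9^2) = sqrt(38.25) = 6.1847
|z2| = sqrt((-6.7)^2 + (-2.6)^2) = sqrt(51.65) = 7.1868
z1+z2 = -1.9000 + 1.3000i
|z1+z2| = sqrt(5.3) = 2.3022
|z1|+|z2| = 6.1847 + 7.1868 = 13.3715

|z1+z2| = 2.3022 ≤ |z1|+|z2| = 13.3715 (verified)


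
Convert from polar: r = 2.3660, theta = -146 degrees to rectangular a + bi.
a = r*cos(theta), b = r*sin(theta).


a = 2.3660*cos(-146°) = 2.3660*(-0.82904) = -1.9615
b = 2.3660*sin(-146°) = 2.3660*(-0.5592) = -1.3231

-1.9615 - 1.3231i


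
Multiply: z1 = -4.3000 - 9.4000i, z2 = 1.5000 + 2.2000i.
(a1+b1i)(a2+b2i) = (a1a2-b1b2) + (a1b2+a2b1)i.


Real = -4.3*1.5 - (-9.4)*2.2 = -6.45 - (-20.68) = 14.23
Imag = -4.3*2.2 + 1.5*(-9.4) = -9.46 - (14.1) = -23.56

14.2300 - 23.5600i


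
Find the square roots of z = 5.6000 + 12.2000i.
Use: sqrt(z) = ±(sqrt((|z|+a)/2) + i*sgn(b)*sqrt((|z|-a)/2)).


|z| = sqrt(31.36+148.84) = 13.4239
sqrt((|z|+a)/2) = sqrt((13.4239+5.6)/2) = sqrt(9.5119) = 3.0841
sqrt((|z|-a)/2) = sqrt((13.4239-5.6)/2) = sqrt(3.9119) = 1.9779

±(3.0841 + 1.9779i) i.e. 3.0841 + 1.9779i and -3.0841 - 1.9779i


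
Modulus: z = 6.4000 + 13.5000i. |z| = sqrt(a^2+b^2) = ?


|z| = sqrt(6.4^2 + 13.5^2) = sqrt(40.96 + 182.25) = sqrt(223.21) = 14.9402

|z| = 14.9402


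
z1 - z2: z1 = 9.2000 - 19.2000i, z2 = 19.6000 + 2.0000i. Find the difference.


Real: 9.2 - 19.6 = -10.4
Imag: -19.2 - 2 = -21.2

-10.4000 - 21.2000i


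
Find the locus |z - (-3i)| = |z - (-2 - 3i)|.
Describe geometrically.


Equal distances means the locus is the perpendicular bisector of z1 and z2.
Midpoint = ((0+(-2))/2, (-3+(-3))/2) = (-1.0000, -3.0000)

Perpendicular bisector through (-1.0000, -3.0000)


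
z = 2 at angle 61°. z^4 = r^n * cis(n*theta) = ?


r^4 = 2^4 = 16
n*theta = 4*61° = 244° = 244° (mod 360)
a = 16*cos(244°) = -7.0139
b = 16*sin(244°) = -14.3807

16 cis(244°) = -7.0139 - 14.3807i


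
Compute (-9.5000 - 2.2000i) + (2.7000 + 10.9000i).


Real: -9.5 + 2.7 = -6.8
Imag: -2.2 + 10.9 = 8.7

-6.8000 + 8.7000i


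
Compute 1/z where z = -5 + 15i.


|z|^2 = 25+225 = 250
1/z = (-5 - 15i)/250

1/z = -0.0200 - 0.0600i


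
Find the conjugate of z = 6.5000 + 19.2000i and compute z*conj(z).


z_bar = 6.5000 - 19.2000i
z*z_bar = 6.5^2 + 19.2^2 = 42.25 + 368.64 = 410.89

z_bar = 6.5000 - 19.2000i, z*z_bar = 410.89


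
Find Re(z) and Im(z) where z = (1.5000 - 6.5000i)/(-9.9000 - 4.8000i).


Multiply by conjugate: (1.5000 - 6.5000i)(-9.9000 + 4.8000i) / ((-9.9)^2 + (-4.8)^2)
Numerator real = 1.5*(-9.9) - (6.5)*(-4.8) = 16.35
Numerator imag = -6.5*(-9.9) - 1.5*(-4.8) = 71.55
Denominator = 121.05
Re(z) = 16.35/121.05 = 0.1351
Im(z) = 71.55/121.05 = 0.5911

Re(z) = 0.1351, Im(z) = 0.5911


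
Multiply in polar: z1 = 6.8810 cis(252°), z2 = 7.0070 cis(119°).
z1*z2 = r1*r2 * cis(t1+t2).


r = 6.8810 * 7.0070 = 48.2152
theta = 252° + 119° = 371° = 11° (mod 360)

48.2152 cis(11°)


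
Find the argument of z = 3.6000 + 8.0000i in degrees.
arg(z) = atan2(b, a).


Re = 3.6, Im = 8
arg = atan2(8, 3.6) = 65.7723 degrees

arg(z) = 65.7723 degrees


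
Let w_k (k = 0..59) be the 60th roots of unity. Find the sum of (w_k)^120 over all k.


The roots are w_k = w^k with w = e^(2*pi*i/60), and (w^k)^120 = (w^120)^k.
So S = 1 + u + u^2 + ... + u^(59) with u = w^120.
120 = 2*60 + 0, so 120 is a multiple of 60 and u = (w^60)^2 = 1.
Every one of the 60 terms equals 1: S = 60

S = 60


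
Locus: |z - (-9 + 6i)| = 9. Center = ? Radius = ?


|z - z0| = r is a circle with center z0 and radius r.
Center = (-9, 6), radius = 9

Circle with center (-9, 6) and radius 9


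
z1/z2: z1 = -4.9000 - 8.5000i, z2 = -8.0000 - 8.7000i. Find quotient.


Conjugate of z2 = -8.0000 + 8.7000i
Numerator: (-4.9000 - 8.5000i)(-8.0000 + 8.7000i) = 113.1500 + 25.3700i
Denominator: (-8)^2 + (-8.7)^2 = 139.69
Result = (113.1500 + 25.3700i)/139.69

0.8100 + 0.1816i


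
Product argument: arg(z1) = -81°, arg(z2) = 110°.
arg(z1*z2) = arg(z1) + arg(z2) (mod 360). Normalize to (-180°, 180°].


arg(z1*z2) = -81° + 110° = 29°
Normalized to (-180°, 180°]: 29°

29°


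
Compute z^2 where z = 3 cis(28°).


r^2 = 3^2 = 9
n*theta = 2*28° = 56° = 56° (mod 360)
a = 9*cos(56°) = 5.0327
b = 9*sin(56°) = 7.4613

9 cis(56°) = 5.0327 + 7.4613i


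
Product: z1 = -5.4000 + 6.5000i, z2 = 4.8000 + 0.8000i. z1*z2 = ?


Real = -5.4*4.8 - 6.5*0.8 = -25.92 - 5.2 = -31.12
Imag = -5.4*0.8 + 4.8*6.5 = -4.32 + 31.2 = 26.88

-31.1200 + 26.8800i


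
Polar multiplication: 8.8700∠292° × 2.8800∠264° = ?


r = 8.8700 * 2.8800 = 25.5456
theta = 292° + 264° = 556° = 196° (mod 360)

25.5456 cis(196°)


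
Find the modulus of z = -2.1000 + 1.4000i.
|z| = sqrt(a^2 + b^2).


|z| = sqrt((-2.1)^2 + 1.4^2) = sqrt(4.41 + 1.96) = sqrt(6.37) = 2.5239

|z| = 2.5239


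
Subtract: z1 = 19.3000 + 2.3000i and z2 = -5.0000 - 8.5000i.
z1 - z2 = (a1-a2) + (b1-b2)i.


Real: 19.3 + 5 = 24.3
Imag: 2.3 + 8.5 = 10.8

24.3000 + 10.8000i


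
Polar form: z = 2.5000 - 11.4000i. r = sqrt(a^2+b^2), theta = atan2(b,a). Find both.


r = sqrt(6.25+129.96) = sqrt(136.21) = 11.6709
theta = atan2(-11.4, 2.5) = -77.6309 degrees

r = 11.6709, theta = -77.6309 degrees


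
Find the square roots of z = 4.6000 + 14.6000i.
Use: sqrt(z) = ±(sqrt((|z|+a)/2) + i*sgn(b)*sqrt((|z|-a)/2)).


|z| = sqrt(21.16+213.16) = 15.3075
sqrt((|z|+a)/2) = sqrt((15.3075+4.6)/2) = sqrt(9.9538) = 3.1550
sqrt((|z|-a)/2) = sqrt((15.3075-4.6)/2) = sqrt(5.3538) = 2.3138

±(3.1550 + 2.3138i) i.e. 3.1550 + 2.3138i and -3.1550 - 2.3138i


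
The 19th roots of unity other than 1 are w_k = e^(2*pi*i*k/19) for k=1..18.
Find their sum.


With w = e^(2*pi*i/19), all 19 of the 19th roots of unity w^0 = 1, w, ..., w^(18) sum to 0: 1 + w + ... + w^(18) = (1 - w^19)/(1 - w) = 0 since w^19 = 1, w ≠ 1.
Removing the root 1: w + w^2 + ... + w^(18) = 0 - 1 = -1

Sum = -1


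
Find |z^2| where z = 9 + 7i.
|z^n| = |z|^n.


|z| = sqrt(81+49) = sqrt(130) = 11.4018
|z^2| = |z|^2 = (sqrt(130))^2 = 130

|z^2| = 130


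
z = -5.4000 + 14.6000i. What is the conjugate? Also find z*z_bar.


z_bar = -5.4000 - 14.6000i
z*z_bar = (-5.4)^2 + 14.6^2 = 29.16 + 213.16 = 242.32

z_bar = -5.4000 - 14.6000i, z*z_bar = 242.32


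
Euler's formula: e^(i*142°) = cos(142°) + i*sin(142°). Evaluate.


cos(142°) = -0.7880
sin(142°) = 0.6157

e^(i*142°) = -0.7880 + 0.6157i


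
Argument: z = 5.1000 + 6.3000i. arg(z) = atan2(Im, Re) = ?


Re = 5.1, Im = 6.3
arg = atan2(6.3, 5.1) = 51.0090 degrees

arg(z) = 51.0090 degrees


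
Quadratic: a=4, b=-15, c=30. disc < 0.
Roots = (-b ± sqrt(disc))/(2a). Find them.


disc = (-15)^2 - 4*4*30 = 225 - 480 = -255
sqrt(|disc|) = sqrt(255) = 15.9687
Real part = 15/(2*4) = 1.8750
Imag part = 15.9687/(2*4) = 1.9961

1.8750 ± 1.9961i


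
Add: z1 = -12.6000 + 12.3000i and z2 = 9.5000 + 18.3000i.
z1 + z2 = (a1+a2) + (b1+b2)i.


Real: -12.6 + 9.5 = -3.1
Imag: 12.3 + 18.3 = 30.6

-3.1000 + 30.6000i


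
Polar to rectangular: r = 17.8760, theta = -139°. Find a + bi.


a = 17.8760*cos(-139°) = 17.8760*(-0.75471) = -13.4912
b = 17.8760*sin(-139°) = 17.8760*(-0.65606) = -11.7277

-13.4912 - 11.7277i


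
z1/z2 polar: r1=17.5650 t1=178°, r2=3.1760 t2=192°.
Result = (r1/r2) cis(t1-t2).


r = 17.5650 / 3.1760 = 5.5305
theta = 178° - 192° = -14° = 346° (mod 360)

5.5305 cis(346°)


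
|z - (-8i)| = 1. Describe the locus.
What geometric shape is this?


|z - z0| = r is a circle with center z0 and radius r.
Center = (0, -8), radius = 1

Circle with center (0, -8) and radius 1


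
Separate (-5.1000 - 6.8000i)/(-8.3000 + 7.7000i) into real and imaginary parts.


Multiply by conjugate: (-5.1000 - 6.8000i)(-8.3000 - 7.7000i) / ((-8.3)^2 + 7.7^2)
Numerator real = -5.1*(-8.3) - (6.8)*7.7 = -10.03
Numerator imag = -6.8*(-8.3) - (-5.1)*7.7 = 95.71
Denominator = 128.18
Re(z) = -10.03/128.18 = -0.0782
Im(z) = 95.71/128.18 = 0.7467

Re(z) = -0.0782, Im(z) = 0.7467


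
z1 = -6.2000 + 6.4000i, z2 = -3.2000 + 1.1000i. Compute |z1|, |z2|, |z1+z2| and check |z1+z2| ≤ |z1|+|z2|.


|z1| = sqrt((-6.2)^2 + 6.4^2) = sqrt(79.4) = 8.9107
|z2| = sqrt((-3.2)^2 + 1.1^2) = sqrt(11.45) = 3.3838
z1+z2 = -9.4000 + 7.5000i
|z1+z2| = sqrt(144.61) = 12.0254
|z1|+|z2| = 8.9107 + 3.3838 = 12.2945

|z1+z2| = 12.0254 ≤ |z1|+|z2| = 12.2945 (verified)


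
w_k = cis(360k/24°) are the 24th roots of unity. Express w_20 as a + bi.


Angle = 360*20/24 = 300°
a = cos(300°) = 0.5000
b = sin(300°) = -0.8660

0.5000 - 0.8660i


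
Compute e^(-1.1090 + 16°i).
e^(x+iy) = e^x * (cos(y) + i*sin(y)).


e^-1.1090 = 0.3299
cos(16°) = 0.9613
sin(16°) = 0.2756
Real = 0.3299*0.9613 = 0.3171
Imag = 0.3299*0.2756 = 0.0909

0.3171 + 0.0909i


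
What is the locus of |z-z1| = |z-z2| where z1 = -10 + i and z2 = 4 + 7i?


Equal distances means the locus is the perpendicular bisector of z1 and z2.
Midpoint = ((-10+4)/2, (1+7)/2) = (-3.0000, 4.0000)

Perpendicular bisector through (-3.0000, 4.0000)


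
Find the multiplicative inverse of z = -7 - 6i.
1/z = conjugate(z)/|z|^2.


|z|^2 = 49+36 = 85
1/z = (-7 + 6i)/85

1/z = -0.0824 + 0.0706i


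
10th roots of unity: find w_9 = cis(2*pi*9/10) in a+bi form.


Angle = 360*9/10 = 324°
a = cos(324°) = 0.8090
b = sin(324°) = -0.5878

0.8090 - 0.5878i


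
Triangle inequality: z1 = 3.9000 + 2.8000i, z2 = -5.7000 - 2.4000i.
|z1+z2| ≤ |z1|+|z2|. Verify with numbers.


|z1| = sqrt(3.9^2 + 2.8^2) = sqrt(23.05) = 4.8010
|z2| = sqrt((-5.7)^2 + (-2.4)^2) = sqrt(38.25) = 6.1847
z1+z2 = -1.8000 + 0.4000i
|z1+z2| = sqrt(3.4) = 1.8439
|z1|+|z2| = 4.8010 + 6.1847 = 10.9857

|z1+z2| = 1.8439 ≤ |z1|+|z2| = 10.9857 (verified)


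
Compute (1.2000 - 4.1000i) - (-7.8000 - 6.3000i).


Real: 1.2 + 7.8 = 9
Imag: -4.1 + 6.3 = 2.2

9.0000 + 2.2000i


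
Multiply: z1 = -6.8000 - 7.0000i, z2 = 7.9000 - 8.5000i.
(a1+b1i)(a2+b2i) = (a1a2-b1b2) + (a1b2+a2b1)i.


Real = -6.8*7.9 - (-7)*(-8.5) = -53.72 - 59.5 = -113.22
Imag = -6.8*(-8.5) + 7.9*(-7) = 57.8 - (55.3) = 2.5

-113.2200 + 2.5000i


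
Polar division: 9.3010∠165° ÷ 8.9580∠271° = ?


r = 9.3010 / 8.9580 = 1.0383
theta = 165° - 271° = -106° = 254° (mod 360)

1.0383 cis(254°)


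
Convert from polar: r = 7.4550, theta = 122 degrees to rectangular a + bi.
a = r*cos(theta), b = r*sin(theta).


a = 7.4550*cos(122°) = 7.4550*(-0.529919) = -3.9505
b = 7.4550*sin(122°) = 7.4550*0.84805 = 6.3222

-3.9505 + 6.3222i


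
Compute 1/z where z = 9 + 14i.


|z|^2 = 81+196 = 277
1/z = (9 - 14i)/277

1/z = 0.0325 - 0.0505i


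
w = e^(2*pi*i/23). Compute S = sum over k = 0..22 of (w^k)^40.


The roots are w_k = w^k with w = e^(2*pi*i/23), and (w^k)^40 = (w^40)^k.
So S = 1 + u + u^2 + ... + u^(22) with u = w^40.
40 = 1*23 + 17, so 40 is not a multiple of 23: u = (w^23)^1 * w^17 = w^17 ≠ 1 (w is a primitive 23th root), while u^23 = (w^23)^40 = 1.
Geometric series: S = (1 - u^23)/(1 - u) = (1 - 1)/(1 - u) = 0

S = 0


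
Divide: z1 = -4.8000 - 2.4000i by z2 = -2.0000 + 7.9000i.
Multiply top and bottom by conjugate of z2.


Conjugate of z2 = -2.0000 - 7.9000i
Numerator: (-4.8000 - 2.4000i)(-2.0000 - 7.9000i) = -9.3600 + 42.7200i
Denominator: (-2)^2 + 7.9^2 = 66.41
Result = (-9.3600 + 42.7200i)/66.41

-0.1409 + 0.6433i


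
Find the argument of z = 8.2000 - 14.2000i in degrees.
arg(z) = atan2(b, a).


Re = 8.2, Im = -14.2
arg = atan2(-14.2, 8.2) = -59.9951 degrees

arg(z) = -59.9951 degrees


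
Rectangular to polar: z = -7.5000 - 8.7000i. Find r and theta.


r = sqrt(56.25+75.69) = sqrt(131.94) = 11.4865
theta = atan2(-8.7, -7.5) = -130.7636 degrees

r = 11.4865, theta = -130.7636 degrees


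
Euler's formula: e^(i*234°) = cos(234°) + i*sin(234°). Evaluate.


cos(234°) = -0.5878
sin(234°) = -0.8090

e^(i*234°) = -0.5878 - 0.8090i


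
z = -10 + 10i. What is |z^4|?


|z| = sqrt(100+100) = sqrt(200) = 14.1421
|z^4| = |z|^4 = (sqrt(200))^4 = 200^2 = 40000

|z^4| = 40000


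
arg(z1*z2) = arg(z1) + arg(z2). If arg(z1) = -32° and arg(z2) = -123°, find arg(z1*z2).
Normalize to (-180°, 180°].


arg(z1*z2) = -32° - 123° = -155°
Normalized to (-180°, 180°]: -155°

-155°


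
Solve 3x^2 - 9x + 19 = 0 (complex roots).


disc = (-9)^2 - 4*3*19 = 81 - 228 = -147
sqrt(|disc|) = sqrt(147) = 12.1244
Real part = 9/(2*3) = 1.5000
Imag part = 12.1244/(2*3) = 2.0207

1.5000 ± 2.0207i


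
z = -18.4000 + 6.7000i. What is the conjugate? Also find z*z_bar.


z_bar = -18.4000 - 6.7000i
z*z_bar = (-18.4)^2 + 6.7^2 = 338.56 + 44.89 = 383.45

z_bar = -18.4000 - 6.7000i, z*z_bar = 383.45


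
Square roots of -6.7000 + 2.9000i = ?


|z| = sqrt(44.89+8.41) = 7.3007
sqrt((|z|+a)/2) = sqrt((7.3007+(-6.7))/2) = sqrt(0.3003) = 0.5480
sqrt((|z|-a)/2) = sqrt((7.3007-(-6.7))/2) = sqrt(7.0003) = 2.6458

±(0.5480 + 2.6458i) i.e. 0.5480 + 2.6458i and -0.5480 - 2.6458i


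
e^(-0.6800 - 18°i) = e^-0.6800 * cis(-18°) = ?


e^-0.6800 = 0.50662
cos(-18°) = 0.9511
sin(-18°) = -0.30902
Real = 0.50662*0.9511 = 0.4818
Imag = 0.50662*(-0.30902) = -0.1566

0.4818 - 0.1566i


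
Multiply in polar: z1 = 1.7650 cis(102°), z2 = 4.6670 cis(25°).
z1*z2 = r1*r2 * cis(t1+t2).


r = 1.7650 * 4.6670 = 8.2373
theta = 102° + 25° = 127° = 127° (mod 360)

8.2373 cis(127°)


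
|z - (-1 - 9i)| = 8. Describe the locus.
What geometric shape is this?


|z - z0| = r is a circle with center z0 and radius r.
Center = (-1, -9), radius = 8

Circle with center (-1, -9) and radius 8


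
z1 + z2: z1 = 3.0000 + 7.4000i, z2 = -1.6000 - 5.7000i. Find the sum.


Real: 3 - 1.6 = 1.4
Imag: 7.4 - 5.7 = 1.7

1.4000 + 1.7000i


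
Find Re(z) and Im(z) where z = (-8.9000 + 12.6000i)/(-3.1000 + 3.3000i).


Multiply by conjugate: (-8.9000 + 12.6000i)(-3.1000 - 3.3000i) / ((-3.1)^2 + 3.3^2)
Numerator real = -8.9*(-3.1) + 12.6*3.3 = 69.17
Numerator imag = 12.6*(-3.1) - (-8.9)*3.3 = -9.69
Denominator = 20.5
Re(z) = 69.17/20.5 = 3.3741
Im(z) = -9.69/20.5 = -0.4727

Re(z) = 3.3741, Im(z) = -0.4727


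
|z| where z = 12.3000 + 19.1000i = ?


|z| = sqrt(12.3^2 + 19.1^2) = sqrt(151.29 + 364.81) = sqrt(516.1) = 22.7178

|z| = 22.7178


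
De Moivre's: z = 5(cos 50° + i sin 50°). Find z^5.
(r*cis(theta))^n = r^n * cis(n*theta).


r^5 = 5^5 = 3125
n*theta = 5*50° = 250° = 250° (mod 360)
a = 3125*cos(250°) = -1068.8129
b = 3125*sin(250°) = -2936.5394

3125 cis(250°) = -1068.8129 - 2936.5394i


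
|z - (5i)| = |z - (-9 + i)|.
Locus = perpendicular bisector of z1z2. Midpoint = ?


Equal distances means the locus is the perpendicular bisector of z1 and z2.
Midpoint = ((0+(-9))/2, (5+1)/2) = (-4.5000, 3.0000)

Perpendicular bisector through (-4.5000, 3.0000)


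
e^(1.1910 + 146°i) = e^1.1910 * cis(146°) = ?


e^1.1910 = 3.29037
cos(146°) = -0.82904
sin(146°) = 0.5592
Real = 3.29037*(-0.82904) = -2.7278
Imag = 3.29037*0.5592 = 1.8400

-2.7278 + 1.8400i


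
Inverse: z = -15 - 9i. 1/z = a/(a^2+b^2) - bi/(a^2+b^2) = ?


|z|^2 = 225+81 = 306
1/z = (-15 + 9i)/306

1/z = -0.0490 + 0.0294i


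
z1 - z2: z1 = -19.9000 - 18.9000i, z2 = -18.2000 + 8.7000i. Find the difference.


Real: -19.9 + 18.2 = -1.7
Imag: -18.9 - 8.7 = -27.6

-1.7000 - 27.6000i


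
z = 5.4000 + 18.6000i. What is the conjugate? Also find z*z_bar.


z_bar = 5.4000 - 18.6000i
z*z_bar = 5.4^2 + 18.6^2 = 29.16 + 345.96 = 375.12

z_bar = 5.4000 - 18.6000i, z*z_bar = 375.12


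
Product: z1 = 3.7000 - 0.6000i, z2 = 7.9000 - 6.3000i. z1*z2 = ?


Real = 3.7*7.9 - (-0.6)*(-6.3) = 29.23 - 3.78 = 25.45
Imag = 3.7*(-6.3) + 7.9*(-0.6) = -23.31 - (4.74) = -28.05

25.4500 - 28.0500i


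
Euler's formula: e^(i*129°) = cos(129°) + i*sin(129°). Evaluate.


cos(129°) = -0.6293
sin(129°) = 0.7771

e^(i*129°) = -0.6293 + 0.7771i


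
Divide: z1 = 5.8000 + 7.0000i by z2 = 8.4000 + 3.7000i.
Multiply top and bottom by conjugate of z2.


Conjugate of z2 = 8.4000 - 3.7000i
Numerator: (5.8000 + 7.0000i)(8.4000 - 3.7000i) = 74.6200 + 37.3400i
Denominator: 8.4^2 + 3.7^2 = 84.25
Result = (74.6200 + 37.3400i)/84.25

0.8857 + 0.4432i


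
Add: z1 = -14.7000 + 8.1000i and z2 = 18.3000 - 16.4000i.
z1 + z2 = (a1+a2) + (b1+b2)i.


Real: -14.7 + 18.3 = 3.6
Imag: 8.1 - 16.4 = -8.3

3.6000 - 8.3000i


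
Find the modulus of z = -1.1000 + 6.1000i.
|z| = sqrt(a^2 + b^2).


|z| = sqrt((-1.1)^2 + 6.1^2) = sqrt(1.21 + 37.21) = sqrt(38.42) = 6.1984

|z| = 6.1984


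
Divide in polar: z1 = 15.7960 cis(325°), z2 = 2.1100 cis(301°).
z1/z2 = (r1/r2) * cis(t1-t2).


r = 15.7960 / 2.1100 = 7.4863
theta = 325° - 301° = 24° = 24° (mod 360)

7.4863 cis(24°)


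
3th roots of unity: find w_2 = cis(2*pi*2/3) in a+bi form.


Angle = 360*2/3 = 240°
a = cos(240°) = -0.5000
b = sin(240°) = -0.8660

-0.5000 - 0.8660i


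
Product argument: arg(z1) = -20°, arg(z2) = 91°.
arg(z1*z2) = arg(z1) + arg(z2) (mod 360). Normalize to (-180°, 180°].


arg(z1*z2) = -20° + 91° = 71°
Normalized to (-180°, 180°]: 71°

71°


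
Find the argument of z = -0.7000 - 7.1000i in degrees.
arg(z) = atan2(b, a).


Re = -0.7, Im = -7.1
arg = atan2(-7.1, -0.7) = -95.6307 degrees

arg(z) = -95.6307 degrees


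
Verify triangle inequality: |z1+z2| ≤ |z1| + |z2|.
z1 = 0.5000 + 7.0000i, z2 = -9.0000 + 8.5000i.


|z1| = sqrt(0.5^2 + 7^2) = sqrt(49.25) = 7.0178
|z2| = sqrt((-9)^2 + 8.5^2) = sqrt(153.25) = 12.3794
z1+z2 = -8.5000 + 15.5000i
|z1+z2| = sqrt(312.5) = 17.6777
|z1|+|z2| = 7.0178 + 12.3794 = 19.3972

|z1+z2| = 17.6777 ≤ |z1|+|z2| = 19.3972 (verified)


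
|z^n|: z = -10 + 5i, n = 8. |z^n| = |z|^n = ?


|z| = sqrt(100+25) = sqrt(125) = 11.1803
|z^8| = |z|^8 = (sqrt(125))^8 = 125^4 = 244140625

|z^8| = 244140625


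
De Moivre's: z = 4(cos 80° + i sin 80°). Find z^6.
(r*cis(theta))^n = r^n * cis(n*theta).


r^6 = 4^6 = 4096
n*theta = 6*80° = 480° = 120° (mod 360)
a = 4096*cos(120°) = -2048.0000
b = 4096*sin(120°) = 3547.2401

4096 cis(120°) = -2048.0000 + 3547.2401i


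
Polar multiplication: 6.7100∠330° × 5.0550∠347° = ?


r = 6.7100 * 5.0550 = 33.9190
theta = 330° + 347° = 677° = 317° (mod 360)

33.9190 cis(317°)


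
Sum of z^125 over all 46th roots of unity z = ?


The roots are w_k = w^k with w = e^(2*pi*i/46), and (w^k)^125 = (w^125)^k.
So S = 1 + u + u^2 + ... + u^(45) with u = w^125.
125 = 2*46 + 33, so 125 is not a multiple of 46: u = (w^46)^2 * w^33 = w^33 ≠ 1 (w is a primitive 46th root), while u^46 = (w^46)^125 = 1.
Geometric series: S = (1 - u^46)/(1 - u) = (1 - 1)/(1 - u) = 0

S = 0
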